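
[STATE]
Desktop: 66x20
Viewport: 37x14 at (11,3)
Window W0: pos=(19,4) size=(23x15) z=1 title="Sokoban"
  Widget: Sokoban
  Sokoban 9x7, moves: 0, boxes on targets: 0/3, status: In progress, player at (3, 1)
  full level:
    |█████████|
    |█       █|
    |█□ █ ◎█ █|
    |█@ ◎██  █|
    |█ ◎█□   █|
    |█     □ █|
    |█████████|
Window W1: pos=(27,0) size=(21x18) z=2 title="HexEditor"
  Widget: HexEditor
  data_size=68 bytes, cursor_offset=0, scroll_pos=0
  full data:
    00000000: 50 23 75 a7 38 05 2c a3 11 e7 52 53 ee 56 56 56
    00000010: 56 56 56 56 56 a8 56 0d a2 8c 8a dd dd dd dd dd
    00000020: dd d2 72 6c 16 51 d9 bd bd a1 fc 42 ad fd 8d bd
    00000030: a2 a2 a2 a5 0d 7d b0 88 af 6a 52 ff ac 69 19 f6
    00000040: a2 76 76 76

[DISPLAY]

                ┃00000000  50 23 75 ┃
        ┏━━━━━━━┃00000010  56 56 56 ┃
        ┃ Sokoba┃00000020  dd d2 72 ┃
        ┠───────┃00000030  a2 a2 a2 ┃
        ┃███████┃00000040  a2 76 76 ┃
        ┃█      ┃                   ┃
        ┃█□ █ ◎█┃                   ┃
        ┃█@ ◎██ ┃                   ┃
        ┃█ ◎█□  ┃                   ┃
        ┃█     □┃                   ┃
        ┃███████┃                   ┃
        ┃Moves: ┃                   ┃
        ┃       ┃                   ┃
        ┃       ┃                   ┃


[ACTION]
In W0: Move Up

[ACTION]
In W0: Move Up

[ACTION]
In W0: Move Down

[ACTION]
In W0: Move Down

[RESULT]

                ┃00000000  50 23 75 ┃
        ┏━━━━━━━┃00000010  56 56 56 ┃
        ┃ Sokoba┃00000020  dd d2 72 ┃
        ┠───────┃00000030  a2 a2 a2 ┃
        ┃███████┃00000040  a2 76 76 ┃
        ┃█□     ┃                   ┃
        ┃█  █ ◎█┃                   ┃
        ┃█  ◎██ ┃                   ┃
        ┃█@◎█□  ┃                   ┃
        ┃█     □┃                   ┃
        ┃███████┃                   ┃
        ┃Moves: ┃                   ┃
        ┃       ┃                   ┃
        ┃       ┃                   ┃


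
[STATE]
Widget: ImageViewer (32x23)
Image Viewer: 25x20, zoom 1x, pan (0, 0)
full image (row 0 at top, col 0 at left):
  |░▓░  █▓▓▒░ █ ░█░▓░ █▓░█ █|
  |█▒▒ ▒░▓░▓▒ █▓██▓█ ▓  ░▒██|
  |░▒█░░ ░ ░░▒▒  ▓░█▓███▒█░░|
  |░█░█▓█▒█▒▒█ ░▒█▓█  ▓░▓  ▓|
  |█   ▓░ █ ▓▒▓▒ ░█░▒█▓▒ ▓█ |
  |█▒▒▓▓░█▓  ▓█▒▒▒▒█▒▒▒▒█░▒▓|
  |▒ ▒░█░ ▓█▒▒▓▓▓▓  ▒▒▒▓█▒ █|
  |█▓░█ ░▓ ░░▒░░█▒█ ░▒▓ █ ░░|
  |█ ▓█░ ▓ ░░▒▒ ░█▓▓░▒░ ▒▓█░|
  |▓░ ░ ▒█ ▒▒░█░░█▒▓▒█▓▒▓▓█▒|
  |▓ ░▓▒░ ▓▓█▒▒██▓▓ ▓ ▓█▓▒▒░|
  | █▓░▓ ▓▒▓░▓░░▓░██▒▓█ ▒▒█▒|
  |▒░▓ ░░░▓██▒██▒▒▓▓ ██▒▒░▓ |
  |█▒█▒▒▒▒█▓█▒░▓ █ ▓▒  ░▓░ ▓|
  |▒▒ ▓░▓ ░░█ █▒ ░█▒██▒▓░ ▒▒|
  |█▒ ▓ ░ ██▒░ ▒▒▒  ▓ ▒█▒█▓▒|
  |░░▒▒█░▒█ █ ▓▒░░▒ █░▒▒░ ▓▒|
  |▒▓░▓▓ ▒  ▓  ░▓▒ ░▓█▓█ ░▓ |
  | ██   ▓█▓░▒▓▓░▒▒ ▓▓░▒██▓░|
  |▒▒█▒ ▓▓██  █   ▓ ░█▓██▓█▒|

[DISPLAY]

░▓░  █▓▓▒░ █ ░█░▓░ █▓░█ █       
█▒▒ ▒░▓░▓▒ █▓██▓█ ▓  ░▒██       
░▒█░░ ░ ░░▒▒  ▓░█▓███▒█░░       
░█░█▓█▒█▒▒█ ░▒█▓█  ▓░▓  ▓       
█   ▓░ █ ▓▒▓▒ ░█░▒█▓▒ ▓█        
█▒▒▓▓░█▓  ▓█▒▒▒▒█▒▒▒▒█░▒▓       
▒ ▒░█░ ▓█▒▒▓▓▓▓  ▒▒▒▓█▒ █       
█▓░█ ░▓ ░░▒░░█▒█ ░▒▓ █ ░░       
█ ▓█░ ▓ ░░▒▒ ░█▓▓░▒░ ▒▓█░       
▓░ ░ ▒█ ▒▒░█░░█▒▓▒█▓▒▓▓█▒       
▓ ░▓▒░ ▓▓█▒▒██▓▓ ▓ ▓█▓▒▒░       
 █▓░▓ ▓▒▓░▓░░▓░██▒▓█ ▒▒█▒       
▒░▓ ░░░▓██▒██▒▒▓▓ ██▒▒░▓        
█▒█▒▒▒▒█▓█▒░▓ █ ▓▒  ░▓░ ▓       
▒▒ ▓░▓ ░░█ █▒ ░█▒██▒▓░ ▒▒       
█▒ ▓ ░ ██▒░ ▒▒▒  ▓ ▒█▒█▓▒       
░░▒▒█░▒█ █ ▓▒░░▒ █░▒▒░ ▓▒       
▒▓░▓▓ ▒  ▓  ░▓▒ ░▓█▓█ ░▓        
 ██   ▓█▓░▒▓▓░▒▒ ▓▓░▒██▓░       
▒▒█▒ ▓▓██  █   ▓ ░█▓██▓█▒       
                                
                                
                                


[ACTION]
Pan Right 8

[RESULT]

▒░ █ ░█░▓░ █▓░█ █               
▓▒ █▓██▓█ ▓  ░▒██               
░░▒▒  ▓░█▓███▒█░░               
▒▒█ ░▒█▓█  ▓░▓  ▓               
 ▓▒▓▒ ░█░▒█▓▒ ▓█                
  ▓█▒▒▒▒█▒▒▒▒█░▒▓               
█▒▒▓▓▓▓  ▒▒▒▓█▒ █               
░░▒░░█▒█ ░▒▓ █ ░░               
░░▒▒ ░█▓▓░▒░ ▒▓█░               
▒▒░█░░█▒▓▒█▓▒▓▓█▒               
▓█▒▒██▓▓ ▓ ▓█▓▒▒░               
▓░▓░░▓░██▒▓█ ▒▒█▒               
██▒██▒▒▓▓ ██▒▒░▓                
▓█▒░▓ █ ▓▒  ░▓░ ▓               
░█ █▒ ░█▒██▒▓░ ▒▒               
█▒░ ▒▒▒  ▓ ▒█▒█▓▒               
 █ ▓▒░░▒ █░▒▒░ ▓▒               
 ▓  ░▓▒ ░▓█▓█ ░▓                
▓░▒▓▓░▒▒ ▓▓░▒██▓░               
█  █   ▓ ░█▓██▓█▒               
                                
                                
                                


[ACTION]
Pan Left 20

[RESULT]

░▓░  █▓▓▒░ █ ░█░▓░ █▓░█ █       
█▒▒ ▒░▓░▓▒ █▓██▓█ ▓  ░▒██       
░▒█░░ ░ ░░▒▒  ▓░█▓███▒█░░       
░█░█▓█▒█▒▒█ ░▒█▓█  ▓░▓  ▓       
█   ▓░ █ ▓▒▓▒ ░█░▒█▓▒ ▓█        
█▒▒▓▓░█▓  ▓█▒▒▒▒█▒▒▒▒█░▒▓       
▒ ▒░█░ ▓█▒▒▓▓▓▓  ▒▒▒▓█▒ █       
█▓░█ ░▓ ░░▒░░█▒█ ░▒▓ █ ░░       
█ ▓█░ ▓ ░░▒▒ ░█▓▓░▒░ ▒▓█░       
▓░ ░ ▒█ ▒▒░█░░█▒▓▒█▓▒▓▓█▒       
▓ ░▓▒░ ▓▓█▒▒██▓▓ ▓ ▓█▓▒▒░       
 █▓░▓ ▓▒▓░▓░░▓░██▒▓█ ▒▒█▒       
▒░▓ ░░░▓██▒██▒▒▓▓ ██▒▒░▓        
█▒█▒▒▒▒█▓█▒░▓ █ ▓▒  ░▓░ ▓       
▒▒ ▓░▓ ░░█ █▒ ░█▒██▒▓░ ▒▒       
█▒ ▓ ░ ██▒░ ▒▒▒  ▓ ▒█▒█▓▒       
░░▒▒█░▒█ █ ▓▒░░▒ █░▒▒░ ▓▒       
▒▓░▓▓ ▒  ▓  ░▓▒ ░▓█▓█ ░▓        
 ██   ▓█▓░▒▓▓░▒▒ ▓▓░▒██▓░       
▒▒█▒ ▓▓██  █   ▓ ░█▓██▓█▒       
                                
                                
                                


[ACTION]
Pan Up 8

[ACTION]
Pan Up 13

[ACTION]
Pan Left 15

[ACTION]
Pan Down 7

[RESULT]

█▓░█ ░▓ ░░▒░░█▒█ ░▒▓ █ ░░       
█ ▓█░ ▓ ░░▒▒ ░█▓▓░▒░ ▒▓█░       
▓░ ░ ▒█ ▒▒░█░░█▒▓▒█▓▒▓▓█▒       
▓ ░▓▒░ ▓▓█▒▒██▓▓ ▓ ▓█▓▒▒░       
 █▓░▓ ▓▒▓░▓░░▓░██▒▓█ ▒▒█▒       
▒░▓ ░░░▓██▒██▒▒▓▓ ██▒▒░▓        
█▒█▒▒▒▒█▓█▒░▓ █ ▓▒  ░▓░ ▓       
▒▒ ▓░▓ ░░█ █▒ ░█▒██▒▓░ ▒▒       
█▒ ▓ ░ ██▒░ ▒▒▒  ▓ ▒█▒█▓▒       
░░▒▒█░▒█ █ ▓▒░░▒ █░▒▒░ ▓▒       
▒▓░▓▓ ▒  ▓  ░▓▒ ░▓█▓█ ░▓        
 ██   ▓█▓░▒▓▓░▒▒ ▓▓░▒██▓░       
▒▒█▒ ▓▓██  █   ▓ ░█▓██▓█▒       
                                
                                
                                
                                
                                
                                
                                
                                
                                
                                


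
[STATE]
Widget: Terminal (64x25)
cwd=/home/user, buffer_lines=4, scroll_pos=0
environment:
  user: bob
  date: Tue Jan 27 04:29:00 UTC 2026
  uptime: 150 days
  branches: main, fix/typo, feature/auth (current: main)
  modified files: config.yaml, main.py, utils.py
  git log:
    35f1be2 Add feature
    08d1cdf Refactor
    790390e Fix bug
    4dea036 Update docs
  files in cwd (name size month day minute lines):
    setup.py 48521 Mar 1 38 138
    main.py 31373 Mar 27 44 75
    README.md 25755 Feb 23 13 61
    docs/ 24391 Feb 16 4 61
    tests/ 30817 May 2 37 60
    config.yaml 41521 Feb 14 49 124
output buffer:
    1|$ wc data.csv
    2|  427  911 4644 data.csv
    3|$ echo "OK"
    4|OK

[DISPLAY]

$ wc data.csv                                                   
  427  911 4644 data.csv                                        
$ echo "OK"                                                     
OK                                                              
$ █                                                             
                                                                
                                                                
                                                                
                                                                
                                                                
                                                                
                                                                
                                                                
                                                                
                                                                
                                                                
                                                                
                                                                
                                                                
                                                                
                                                                
                                                                
                                                                
                                                                
                                                                


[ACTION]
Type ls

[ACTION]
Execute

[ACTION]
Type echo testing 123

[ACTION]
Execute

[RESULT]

$ wc data.csv                                                   
  427  911 4644 data.csv                                        
$ echo "OK"                                                     
OK                                                              
$ ls                                                            
setup.py  main.py  README.md  docs/  tests/  config.yaml        
$ echo testing 123                                              
testing 123                                                     
$ █                                                             
                                                                
                                                                
                                                                
                                                                
                                                                
                                                                
                                                                
                                                                
                                                                
                                                                
                                                                
                                                                
                                                                
                                                                
                                                                
                                                                


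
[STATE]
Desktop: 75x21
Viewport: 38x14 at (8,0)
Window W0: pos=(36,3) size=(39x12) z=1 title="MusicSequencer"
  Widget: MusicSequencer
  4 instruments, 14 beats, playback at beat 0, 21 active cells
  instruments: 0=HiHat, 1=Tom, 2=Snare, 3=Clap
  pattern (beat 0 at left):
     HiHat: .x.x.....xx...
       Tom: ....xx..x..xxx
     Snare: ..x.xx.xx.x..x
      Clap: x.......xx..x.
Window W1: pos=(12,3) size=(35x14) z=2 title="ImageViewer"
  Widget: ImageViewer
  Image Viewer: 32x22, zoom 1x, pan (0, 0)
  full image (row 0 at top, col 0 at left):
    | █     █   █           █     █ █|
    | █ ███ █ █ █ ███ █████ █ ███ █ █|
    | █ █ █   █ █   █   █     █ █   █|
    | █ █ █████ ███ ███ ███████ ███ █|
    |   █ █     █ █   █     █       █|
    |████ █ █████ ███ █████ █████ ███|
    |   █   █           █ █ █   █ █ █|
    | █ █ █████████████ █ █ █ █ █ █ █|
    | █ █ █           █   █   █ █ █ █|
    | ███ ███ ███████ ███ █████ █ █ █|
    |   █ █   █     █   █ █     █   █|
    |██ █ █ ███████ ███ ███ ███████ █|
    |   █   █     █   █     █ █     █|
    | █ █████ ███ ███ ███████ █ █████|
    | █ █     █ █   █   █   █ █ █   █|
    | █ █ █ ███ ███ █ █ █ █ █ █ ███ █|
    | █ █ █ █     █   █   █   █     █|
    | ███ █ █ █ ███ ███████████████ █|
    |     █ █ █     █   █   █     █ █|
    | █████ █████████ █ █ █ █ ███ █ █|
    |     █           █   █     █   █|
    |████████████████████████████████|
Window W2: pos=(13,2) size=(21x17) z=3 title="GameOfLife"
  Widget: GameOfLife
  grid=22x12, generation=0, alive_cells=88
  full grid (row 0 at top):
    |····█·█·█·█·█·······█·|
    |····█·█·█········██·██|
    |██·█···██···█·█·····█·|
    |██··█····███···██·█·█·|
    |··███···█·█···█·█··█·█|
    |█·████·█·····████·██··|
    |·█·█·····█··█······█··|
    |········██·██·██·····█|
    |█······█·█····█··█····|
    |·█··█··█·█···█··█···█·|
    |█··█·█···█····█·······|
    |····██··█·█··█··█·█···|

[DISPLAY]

                                      
                                      
     ┏━━━━━━━━━━━━━━━━━━━┓            
    ┏┃ GameOfLife        ┃━━━━━━━━━━━━
    ┃┠───────────────────┨            
    ┠┃Gen: 0             ┃────────────
    ┃┃···█·█·█·█·█·······┃  █     █ █ 
    ┃┃···█·█·█········██·┃█ █ ███ █ █ 
    ┃┃█·█···██···█·█·····┃    █ █   █ 
    ┃┃█··█····███···██·█·┃█████ ███ █ 
    ┃┃·███···█·█···█·█··█┃  █       █ 
    ┃┃·████·█·····████·██┃█ █████ ███ 
    ┃┃█·█·····█··█······█┃█ █   █ █ █ 
    ┃┃·······██·██·██····┃█ █ █ █ █ █ 


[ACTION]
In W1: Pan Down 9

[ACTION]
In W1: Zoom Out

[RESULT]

                                      
                                      
     ┏━━━━━━━━━━━━━━━━━━━┓            
    ┏┃ GameOfLife        ┃━━━━━━━━━━━━
    ┃┠───────────────────┨            
    ┠┃Gen: 0             ┃────────────
    ┃┃···█·█·█·█·█·······┃█████ █ █ █ 
    ┃┃···█·█·█········██·┃█     █   █ 
    ┃┃█·█···██···█·█·····┃█ ███████ █ 
    ┃┃█··█····███···██·█·┃  █ █     █ 
    ┃┃·███···█·█···█·█··█┃███ █ █████ 
    ┃┃·████·█·····████·██┃  █ █ █   █ 
    ┃┃█·█·····█··█······█┃█ █ █ ███ █ 
    ┃┃·······██·██·██····┃█   █     █ 


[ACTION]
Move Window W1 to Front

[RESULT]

                                      
                                      
     ┏━━━━━━━━━━━━━━━━━━━┓            
    ┏━━━━━━━━━━━━━━━━━━━━━━━━━━━━━━━━━
    ┃ ImageViewer                     
    ┠─────────────────────────────────
    ┃ ███ ███ ███████ ███ █████ █ █ █ 
    ┃   █ █   █     █   █ █     █   █ 
    ┃██ █ █ ███████ ███ ███ ███████ █ 
    ┃   █   █     █   █     █ █     █ 
    ┃ █ █████ ███ ███ ███████ █ █████ 
    ┃ █ █     █ █   █   █   █ █ █   █ 
    ┃ █ █ █ ███ ███ █ █ █ █ █ █ ███ █ 
    ┃ █ █ █ █     █   █   █   █     █ 


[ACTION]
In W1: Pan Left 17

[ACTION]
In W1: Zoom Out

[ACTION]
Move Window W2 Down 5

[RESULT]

                                      
                                      
                                      
    ┏━━━━━━━━━━━━━━━━━━━━━━━━━━━━━━━━━
    ┃ ImageViewer                     
    ┠─────────────────────────────────
    ┃ ███ ███ ███████ ███ █████ █ █ █ 
    ┃   █ █   █     █   █ █     █   █ 
    ┃██ █ █ ███████ ███ ███ ███████ █ 
    ┃   █   █     █   █     █ █     █ 
    ┃ █ █████ ███ ███ ███████ █ █████ 
    ┃ █ █     █ █   █   █   █ █ █   █ 
    ┃ █ █ █ ███ ███ █ █ █ █ █ █ ███ █ 
    ┃ █ █ █ █     █   █   █   █     █ 


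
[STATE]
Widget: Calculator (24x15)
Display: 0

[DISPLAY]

                       0
┌───┬───┬───┬───┐       
│ 7 │ 8 │ 9 │ ÷ │       
├───┼───┼───┼───┤       
│ 4 │ 5 │ 6 │ × │       
├───┼───┼───┼───┤       
│ 1 │ 2 │ 3 │ - │       
├───┼───┼───┼───┤       
│ 0 │ . │ = │ + │       
├───┼───┼───┼───┤       
│ C │ MC│ MR│ M+│       
└───┴───┴───┴───┘       
                        
                        
                        


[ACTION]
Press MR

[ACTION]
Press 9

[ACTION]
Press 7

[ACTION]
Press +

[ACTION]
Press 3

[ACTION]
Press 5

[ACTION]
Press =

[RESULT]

                     132
┌───┬───┬───┬───┐       
│ 7 │ 8 │ 9 │ ÷ │       
├───┼───┼───┼───┤       
│ 4 │ 5 │ 6 │ × │       
├───┼───┼───┼───┤       
│ 1 │ 2 │ 3 │ - │       
├───┼───┼───┼───┤       
│ 0 │ . │ = │ + │       
├───┼───┼───┼───┤       
│ C │ MC│ MR│ M+│       
└───┴───┴───┴───┘       
                        
                        
                        


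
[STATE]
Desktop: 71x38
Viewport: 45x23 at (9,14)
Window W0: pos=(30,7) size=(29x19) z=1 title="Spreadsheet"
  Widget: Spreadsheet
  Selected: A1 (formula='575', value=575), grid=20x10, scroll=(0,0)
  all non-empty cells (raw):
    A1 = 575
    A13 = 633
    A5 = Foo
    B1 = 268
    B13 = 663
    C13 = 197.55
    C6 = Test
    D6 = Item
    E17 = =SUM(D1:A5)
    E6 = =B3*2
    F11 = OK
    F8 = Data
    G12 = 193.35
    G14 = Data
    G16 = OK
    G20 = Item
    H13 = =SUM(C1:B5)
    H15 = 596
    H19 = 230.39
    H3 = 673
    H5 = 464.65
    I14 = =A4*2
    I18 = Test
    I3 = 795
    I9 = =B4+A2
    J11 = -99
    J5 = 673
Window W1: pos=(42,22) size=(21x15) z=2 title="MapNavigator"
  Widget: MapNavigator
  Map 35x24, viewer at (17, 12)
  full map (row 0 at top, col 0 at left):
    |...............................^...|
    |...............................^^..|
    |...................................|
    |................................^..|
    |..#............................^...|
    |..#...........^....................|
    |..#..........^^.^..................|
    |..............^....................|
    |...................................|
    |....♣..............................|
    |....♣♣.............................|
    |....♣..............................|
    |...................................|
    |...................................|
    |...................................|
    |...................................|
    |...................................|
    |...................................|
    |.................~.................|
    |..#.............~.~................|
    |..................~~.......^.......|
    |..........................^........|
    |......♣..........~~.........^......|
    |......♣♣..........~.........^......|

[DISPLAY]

                     ┃  2        0       0   
                     ┃  3        0       0   
                     ┃  4        0       0   
                     ┃  5 Foo            0   
                     ┃  6        0       0Tes
                     ┃  7        0       0   
                     ┃  8        0       0   
                     ┃  9        0       0   
                     ┃ 10        ┏━━━━━━━━━━━
                     ┃ 11        ┃ MapNavigat
                     ┃ 12        ┠───────────
                     ┗━━━━━━━━━━━┃......^....
                                 ┃...........
                                 ┃...........
                                 ┃...........
                                 ┃...........
                                 ┃.........@.
                                 ┃...........
                                 ┃...........
                                 ┃...........
                                 ┃...........
                                 ┃...........
                                 ┗━━━━━━━━━━━


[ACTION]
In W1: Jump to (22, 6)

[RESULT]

                     ┃  2        0       0   
                     ┃  3        0       0   
                     ┃  4        0       0   
                     ┃  5 Foo            0   
                     ┃  6        0       0Tes
                     ┃  7        0       0   
                     ┃  8        0       0   
                     ┃  9        0       0   
                     ┃ 10        ┏━━━━━━━━━━━
                     ┃ 11        ┃ MapNavigat
                     ┃ 12        ┠───────────
                     ┗━━━━━━━━━━━┃...........
                                 ┃...........
                                 ┃...........
                                 ┃...........
                                 ┃.^.........
                                 ┃^^.^.....@.
                                 ┃.^.........
                                 ┃...........
                                 ┃...........
                                 ┃...........
                                 ┃...........
                                 ┗━━━━━━━━━━━


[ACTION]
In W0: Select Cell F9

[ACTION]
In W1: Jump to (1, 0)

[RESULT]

                     ┃  2        0       0   
                     ┃  3        0       0   
                     ┃  4        0       0   
                     ┃  5 Foo            0   
                     ┃  6        0       0Tes
                     ┃  7        0       0   
                     ┃  8        0       0   
                     ┃  9        0       0   
                     ┃ 10        ┏━━━━━━━━━━━
                     ┃ 11        ┃ MapNavigat
                     ┃ 12        ┠───────────
                     ┗━━━━━━━━━━━┃           
                                 ┃           
                                 ┃           
                                 ┃           
                                 ┃           
                                 ┃        .@.
                                 ┃        ...
                                 ┃        ...
                                 ┃        ...
                                 ┃        ..#
                                 ┃        ..#
                                 ┗━━━━━━━━━━━


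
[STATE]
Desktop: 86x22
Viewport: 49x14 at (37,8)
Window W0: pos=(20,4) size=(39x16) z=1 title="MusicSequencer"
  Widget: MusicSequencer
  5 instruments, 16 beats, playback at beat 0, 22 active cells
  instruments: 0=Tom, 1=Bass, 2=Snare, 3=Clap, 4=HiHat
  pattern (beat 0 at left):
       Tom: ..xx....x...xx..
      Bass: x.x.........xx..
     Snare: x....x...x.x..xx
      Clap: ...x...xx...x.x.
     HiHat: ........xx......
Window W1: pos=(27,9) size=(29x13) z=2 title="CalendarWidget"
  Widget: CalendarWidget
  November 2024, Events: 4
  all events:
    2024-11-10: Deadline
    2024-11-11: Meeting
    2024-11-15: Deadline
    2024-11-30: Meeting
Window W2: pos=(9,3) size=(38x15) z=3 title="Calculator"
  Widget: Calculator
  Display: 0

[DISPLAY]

         ┃           ┃                           
         ┃━━━━━━━━┓  ┃                           
         ┃        ┃  ┃                           
         ┃────────┨  ┃                           
         ┃4       ┃  ┃                           
         ┃u       ┃  ┃                           
         ┃3       ┃  ┃                           
         ┃0*      ┃  ┃                           
         ┃ 17     ┃  ┃                           
━━━━━━━━━┛4       ┃  ┃                           
28 29 30*         ┃  ┃                           
                  ┃━━┛                           
                  ┃                              
━━━━━━━━━━━━━━━━━━┛                              


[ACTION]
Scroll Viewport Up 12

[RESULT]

                                                 
                                                 
                                                 
━━━━━━━━━┓                                       
         ┃━━━━━━━━━━━┓                           
─────────┨           ┃                           
        0┃───────────┨                           
         ┃           ┃                           
         ┃           ┃                           
         ┃━━━━━━━━┓  ┃                           
         ┃        ┃  ┃                           
         ┃────────┨  ┃                           
         ┃4       ┃  ┃                           
         ┃u       ┃  ┃                           


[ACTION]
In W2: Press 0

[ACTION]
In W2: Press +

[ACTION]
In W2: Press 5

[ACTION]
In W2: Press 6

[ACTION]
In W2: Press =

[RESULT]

                                                 
                                                 
                                                 
━━━━━━━━━┓                                       
         ┃━━━━━━━━━━━┓                           
─────────┨           ┃                           
       56┃───────────┨                           
         ┃           ┃                           
         ┃           ┃                           
         ┃━━━━━━━━┓  ┃                           
         ┃        ┃  ┃                           
         ┃────────┨  ┃                           
         ┃4       ┃  ┃                           
         ┃u       ┃  ┃                           


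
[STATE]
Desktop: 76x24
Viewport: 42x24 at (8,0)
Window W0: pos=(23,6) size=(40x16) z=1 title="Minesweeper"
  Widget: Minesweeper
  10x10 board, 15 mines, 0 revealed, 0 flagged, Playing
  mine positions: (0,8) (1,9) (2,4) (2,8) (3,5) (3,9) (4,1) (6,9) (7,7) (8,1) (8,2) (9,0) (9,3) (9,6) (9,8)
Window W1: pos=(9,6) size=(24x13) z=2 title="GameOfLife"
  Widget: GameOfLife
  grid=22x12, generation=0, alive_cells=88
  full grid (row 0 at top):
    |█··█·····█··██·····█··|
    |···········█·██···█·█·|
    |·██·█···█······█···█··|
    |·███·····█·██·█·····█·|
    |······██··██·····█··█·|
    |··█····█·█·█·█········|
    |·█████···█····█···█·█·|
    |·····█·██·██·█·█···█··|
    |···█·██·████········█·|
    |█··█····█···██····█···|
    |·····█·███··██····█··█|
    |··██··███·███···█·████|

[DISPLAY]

                                          
                                          
                                          
                                          
                                          
                                          
 ┏━━━━━━━━━━━━━━━━━━━━━━┓━━━━━━━━━━━━━━━━━
 ┃ GameOfLife           ┃per              
 ┠──────────────────────┨─────────────────
 ┃Gen: 0                ┃■                
 ┃·██·█···█······█···█··┃■                
 ┃·███·····█·██·█·····█·┃■                
 ┃······██··██·····█··█·┃■                
 ┃··█····█·█·█·█········┃■                
 ┃·█████···█····█···█·█·┃■                
 ┃·····█·██·██·█·█···█··┃■                
 ┃···█·██·████········█·┃■                
 ┃█··█····█···██····█···┃■                
 ┗━━━━━━━━━━━━━━━━━━━━━━┛■                
               ┃                          
               ┃                          
               ┗━━━━━━━━━━━━━━━━━━━━━━━━━━
                                          
                                          


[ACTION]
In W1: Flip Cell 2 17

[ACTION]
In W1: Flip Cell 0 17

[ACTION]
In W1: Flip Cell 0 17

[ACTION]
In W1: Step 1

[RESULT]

                                          
                                          
                                          
                                          
                                          
                                          
 ┏━━━━━━━━━━━━━━━━━━━━━━┓━━━━━━━━━━━━━━━━━
 ┃ GameOfLife           ┃per              
 ┠──────────────────────┨─────────────────
 ┃Gen: 1                ┃■                
 ┃·█········██···█··███·┃■                
 ┃·█·█···███·██···█·███·┃■                
 ┃·█·█··██·█···█········┃■                
 ┃·██·██·█·█·██······█··┃■                
 ┃·█████·█·█·█·██····█··┃■                
 ┃·······█···██·█····██·┃■                
 ┃·····██······██····█··┃■                
 ┃·····█·······█·····█··┃■                
 ┗━━━━━━━━━━━━━━━━━━━━━━┛■                
               ┃                          
               ┃                          
               ┗━━━━━━━━━━━━━━━━━━━━━━━━━━
                                          
                                          


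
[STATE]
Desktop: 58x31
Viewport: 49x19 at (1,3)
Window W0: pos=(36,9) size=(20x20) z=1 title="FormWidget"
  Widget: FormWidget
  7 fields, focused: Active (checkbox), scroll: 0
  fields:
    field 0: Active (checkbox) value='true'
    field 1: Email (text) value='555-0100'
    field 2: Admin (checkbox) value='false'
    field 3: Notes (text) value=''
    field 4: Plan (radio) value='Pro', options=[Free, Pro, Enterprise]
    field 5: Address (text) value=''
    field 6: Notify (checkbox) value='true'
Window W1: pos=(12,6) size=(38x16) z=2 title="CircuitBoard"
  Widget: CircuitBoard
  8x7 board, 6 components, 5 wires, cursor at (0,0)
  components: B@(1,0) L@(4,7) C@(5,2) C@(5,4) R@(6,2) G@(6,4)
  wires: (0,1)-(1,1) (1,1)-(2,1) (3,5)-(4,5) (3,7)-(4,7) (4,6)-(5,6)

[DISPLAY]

                                                 
                                                 
                                                 
           ┏━━━━━━━━━━━━━━━━━━━━━━━━━━━━━━━━━━━━┓
           ┃ CircuitBoard                       ┃
           ┠────────────────────────────────────┨
           ┃   0 1 2 3 4 5 6 7                  ┃
           ┃0  [.]  ·                           ┃
           ┃        │                           ┃
           ┃1   B   ·                           ┃
           ┃        │                           ┃
           ┃2       ·                           ┃
           ┃                                    ┃
           ┃3                       ·       ·   ┃
           ┃                        │       │   ┃
           ┃4                       ·   ·   L   ┃
           ┃                            │       ┃
           ┃5           C       C       ·       ┃
           ┗━━━━━━━━━━━━━━━━━━━━━━━━━━━━━━━━━━━━┛


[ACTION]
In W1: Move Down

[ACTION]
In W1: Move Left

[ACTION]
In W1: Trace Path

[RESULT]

                                                 
                                                 
                                                 
           ┏━━━━━━━━━━━━━━━━━━━━━━━━━━━━━━━━━━━━┓
           ┃ CircuitBoard                       ┃
           ┠────────────────────────────────────┨
           ┃   0 1 2 3 4 5 6 7                  ┃
           ┃0       ·                           ┃
           ┃        │                           ┃
           ┃1  [B]  ·                           ┃
           ┃        │                           ┃
           ┃2       ·                           ┃
           ┃                                    ┃
           ┃3                       ·       ·   ┃
           ┃                        │       │   ┃
           ┃4                       ·   ·   L   ┃
           ┃                            │       ┃
           ┃5           C       C       ·       ┃
           ┗━━━━━━━━━━━━━━━━━━━━━━━━━━━━━━━━━━━━┛


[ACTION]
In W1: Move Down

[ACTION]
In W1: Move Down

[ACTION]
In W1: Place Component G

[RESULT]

                                                 
                                                 
                                                 
           ┏━━━━━━━━━━━━━━━━━━━━━━━━━━━━━━━━━━━━┓
           ┃ CircuitBoard                       ┃
           ┠────────────────────────────────────┨
           ┃   0 1 2 3 4 5 6 7                  ┃
           ┃0       ·                           ┃
           ┃        │                           ┃
           ┃1   B   ·                           ┃
           ┃        │                           ┃
           ┃2       ·                           ┃
           ┃                                    ┃
           ┃3  [G]                  ·       ·   ┃
           ┃                        │       │   ┃
           ┃4                       ·   ·   L   ┃
           ┃                            │       ┃
           ┃5           C       C       ·       ┃
           ┗━━━━━━━━━━━━━━━━━━━━━━━━━━━━━━━━━━━━┛


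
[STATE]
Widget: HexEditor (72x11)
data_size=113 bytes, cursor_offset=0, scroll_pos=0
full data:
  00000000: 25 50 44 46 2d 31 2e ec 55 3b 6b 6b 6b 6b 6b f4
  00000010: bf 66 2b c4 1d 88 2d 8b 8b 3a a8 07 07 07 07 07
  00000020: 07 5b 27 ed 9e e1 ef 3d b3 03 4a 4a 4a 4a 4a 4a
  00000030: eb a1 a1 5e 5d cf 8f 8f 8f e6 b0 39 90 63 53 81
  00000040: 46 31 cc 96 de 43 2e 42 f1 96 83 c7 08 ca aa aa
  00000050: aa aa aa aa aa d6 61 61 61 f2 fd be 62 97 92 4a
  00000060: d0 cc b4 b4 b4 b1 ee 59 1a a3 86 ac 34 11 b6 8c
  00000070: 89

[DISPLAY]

00000000  25 50 44 46 2d 31 2e ec  55 3b 6b 6b 6b 6b 6b f4  |%PDF-1..U;k
00000010  bf 66 2b c4 1d 88 2d 8b  8b 3a a8 07 07 07 07 07  |.f+...-..:.
00000020  07 5b 27 ed 9e e1 ef 3d  b3 03 4a 4a 4a 4a 4a 4a  |.['....=..J
00000030  eb a1 a1 5e 5d cf 8f 8f  8f e6 b0 39 90 63 53 81  |...^]......
00000040  46 31 cc 96 de 43 2e 42  f1 96 83 c7 08 ca aa aa  |F1...C.B...
00000050  aa aa aa aa aa d6 61 61  61 f2 fd be 62 97 92 4a  |......aaa..
00000060  d0 cc b4 b4 b4 b1 ee 59  1a a3 86 ac 34 11 b6 8c  |.......Y...
00000070  89                                                |.          
                                                                        
                                                                        
                                                                        


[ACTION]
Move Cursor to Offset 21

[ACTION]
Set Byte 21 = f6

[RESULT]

00000000  25 50 44 46 2d 31 2e ec  55 3b 6b 6b 6b 6b 6b f4  |%PDF-1..U;k
00000010  bf 66 2b c4 1d F6 2d 8b  8b 3a a8 07 07 07 07 07  |.f+...-..:.
00000020  07 5b 27 ed 9e e1 ef 3d  b3 03 4a 4a 4a 4a 4a 4a  |.['....=..J
00000030  eb a1 a1 5e 5d cf 8f 8f  8f e6 b0 39 90 63 53 81  |...^]......
00000040  46 31 cc 96 de 43 2e 42  f1 96 83 c7 08 ca aa aa  |F1...C.B...
00000050  aa aa aa aa aa d6 61 61  61 f2 fd be 62 97 92 4a  |......aaa..
00000060  d0 cc b4 b4 b4 b1 ee 59  1a a3 86 ac 34 11 b6 8c  |.......Y...
00000070  89                                                |.          
                                                                        
                                                                        
                                                                        


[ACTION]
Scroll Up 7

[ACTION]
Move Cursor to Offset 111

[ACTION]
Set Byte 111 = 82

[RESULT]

00000000  25 50 44 46 2d 31 2e ec  55 3b 6b 6b 6b 6b 6b f4  |%PDF-1..U;k
00000010  bf 66 2b c4 1d f6 2d 8b  8b 3a a8 07 07 07 07 07  |.f+...-..:.
00000020  07 5b 27 ed 9e e1 ef 3d  b3 03 4a 4a 4a 4a 4a 4a  |.['....=..J
00000030  eb a1 a1 5e 5d cf 8f 8f  8f e6 b0 39 90 63 53 81  |...^]......
00000040  46 31 cc 96 de 43 2e 42  f1 96 83 c7 08 ca aa aa  |F1...C.B...
00000050  aa aa aa aa aa d6 61 61  61 f2 fd be 62 97 92 4a  |......aaa..
00000060  d0 cc b4 b4 b4 b1 ee 59  1a a3 86 ac 34 11 b6 82  |.......Y...
00000070  89                                                |.          
                                                                        
                                                                        
                                                                        


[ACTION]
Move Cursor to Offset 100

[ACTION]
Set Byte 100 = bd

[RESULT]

00000000  25 50 44 46 2d 31 2e ec  55 3b 6b 6b 6b 6b 6b f4  |%PDF-1..U;k
00000010  bf 66 2b c4 1d f6 2d 8b  8b 3a a8 07 07 07 07 07  |.f+...-..:.
00000020  07 5b 27 ed 9e e1 ef 3d  b3 03 4a 4a 4a 4a 4a 4a  |.['....=..J
00000030  eb a1 a1 5e 5d cf 8f 8f  8f e6 b0 39 90 63 53 81  |...^]......
00000040  46 31 cc 96 de 43 2e 42  f1 96 83 c7 08 ca aa aa  |F1...C.B...
00000050  aa aa aa aa aa d6 61 61  61 f2 fd be 62 97 92 4a  |......aaa..
00000060  d0 cc b4 b4 BD b1 ee 59  1a a3 86 ac 34 11 b6 82  |.......Y...
00000070  89                                                |.          
                                                                        
                                                                        
                                                                        
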